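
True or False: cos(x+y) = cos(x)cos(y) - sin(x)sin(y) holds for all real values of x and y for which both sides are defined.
True.

Claim: cos(x+y) = cos(x)cos(y) - sin(x)sin(y).
Reasoning: By Euler's formula e^(i(x+y)) = e^(ix)·e^(iy) = (cos x + i·sin x)(cos y + i·sin y). The real part of the left side is cos(x+y); the real part of the product is cos(x)cos(y) - sin(x)sin(y) (since i·i = -1).
So the two sides agree for all real values of x and y for which both sides are defined.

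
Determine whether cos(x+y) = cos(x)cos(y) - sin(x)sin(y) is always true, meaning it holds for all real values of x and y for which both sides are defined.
Claim: cos(x+y) = cos(x)cos(y) - sin(x)sin(y).
Reasoning: By Euler's formula e^(i(x+y)) = e^(ix)·e^(iy) = (cos x + i·sin x)(cos y + i·sin y). The real part of the left side is cos(x+y); the real part of the product is cos(x)cos(y) - sin(x)sin(y) (since i·i = -1).
So the two sides agree for all real values of x and y for which both sides are defined.

Conclusion: Yes, this is an identity.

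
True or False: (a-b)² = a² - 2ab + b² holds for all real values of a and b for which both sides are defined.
Claim: (a-b)² = a² - 2ab + b².
Reasoning: Expand: (a-b)² = (a-b)(a-b) = a·a - a·b - b·a + b·b = a² - 2ab + b².
So the two sides agree for all real values of a and b for which both sides are defined.

Conclusion: True.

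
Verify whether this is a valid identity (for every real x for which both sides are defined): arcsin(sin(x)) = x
No, this is NOT an identity.

Claim: arcsin(sin(x)) = x.
Test a specific point where both sides are defined: x = π.
LHS = arcsin(sin(x)) ≈ 0.0000
RHS = x ≈ 3.1416
Since 0.0000 ≠ 3.1416, the equation fails at this point, so it cannot hold for every real x for which both sides are defined.
arcsin only returns values in [-π/2, π/2], so arcsin(sin(x)) = x holds only for x in that interval, not for all real x.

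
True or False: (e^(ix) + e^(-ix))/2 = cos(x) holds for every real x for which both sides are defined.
True.

Claim: (e^(ix) + e^(-ix))/2 = cos(x).
Reasoning: By Euler's formula e^(ix) = cos(x) + i·sin(x) and e^(-ix) = cos(x) - i·sin(x). Adding cancels the sine terms: e^(ix) + e^(-ix) = 2cos(x); divide by 2.
So the two sides agree for every real x for which both sides are defined.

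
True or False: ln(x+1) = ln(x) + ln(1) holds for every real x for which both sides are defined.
False.

Claim: ln(x+1) = ln(x) + ln(1).
Test a specific point where both sides are defined: x = 4.
LHS = ln(x+1) ≈ 1.6094
RHS = ln(x) + ln(1) ≈ 1.3863
Since 1.6094 ≠ 1.3863, the equation fails at this point, so it cannot hold for every real x for which both sides are defined.
ln(1) = 0, so the right side is just ln(x), which differs from ln(x+1).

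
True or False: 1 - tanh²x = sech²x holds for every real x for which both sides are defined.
Claim: 1 - tanh²x = sech²x.
Reasoning: Divide cosh²x - sinh²x = 1 through by cosh²x (never zero): 1 - tanh²x = 1/cosh²x = sech²x.
So the two sides agree for every real x for which both sides are defined.

Conclusion: True.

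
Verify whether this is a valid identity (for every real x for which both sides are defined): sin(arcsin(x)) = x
Yes, this is an identity.

Claim: sin(arcsin(x)) = x.
Reasoning: For -1 ≤ x ≤ 1 (where arcsin is defined), arcsin(x) is by definition an angle whose sine equals x. Taking the sine of that angle returns x. (Note the other order, arcsin(sin x) = x, is NOT an identity.)
So the two sides agree for every real x for which both sides are defined.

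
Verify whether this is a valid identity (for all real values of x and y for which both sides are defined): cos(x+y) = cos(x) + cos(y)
No, this is NOT an identity.

Claim: cos(x+y) = cos(x) + cos(y).
Test a specific point where both sides are defined: x = -π/2, y = π/6.
LHS = cos(x+y) ≈ 0.5000
RHS = cos(x) + cos(y) ≈ 0.8660
Since 0.5000 ≠ 0.8660, the equation fails at this point, so it cannot hold for all real values of x and y for which both sides are defined.
The correct expansion is cos(x+y) = cos(x)cos(y) - sin(x)sin(y); cosine is not additive.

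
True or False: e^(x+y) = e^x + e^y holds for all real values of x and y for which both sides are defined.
False.

Claim: e^(x+y) = e^x + e^y.
Test a specific point where both sides are defined: x = 5, y = 3/2.
LHS = e^(x+y) ≈ 665.1416
RHS = e^x + e^y ≈ 152.8948
Since 665.1416 ≠ 152.8948, the equation fails at this point, so it cannot hold for all real values of x and y for which both sides are defined.
The correct rule is e^(x+y) = e^x · e^y (a product, not a sum).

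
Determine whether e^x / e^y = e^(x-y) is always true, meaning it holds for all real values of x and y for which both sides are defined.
Yes, this is an identity.

Claim: e^x / e^y = e^(x-y).
Reasoning: 1/e^y = e^(-y), so e^x / e^y = e^x · e^(-y) = e^(x + (-y)) = e^(x-y) by the product rule for exponents.
So the two sides agree for all real values of x and y for which both sides are defined.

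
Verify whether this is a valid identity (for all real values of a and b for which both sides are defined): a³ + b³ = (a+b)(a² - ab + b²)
Yes, this is an identity.

Claim: a³ + b³ = (a+b)(a² - ab + b²).
Reasoning: Expand the right side: (a+b)(a² - ab + b²) = a³ - a²b + ab² + a²b - ab² + b³ = a³ + b³ (the middle terms cancel in pairs).
So the two sides agree for all real values of a and b for which both sides are defined.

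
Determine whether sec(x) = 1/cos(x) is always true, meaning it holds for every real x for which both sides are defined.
Claim: sec(x) = 1/cos(x).
Reasoning: sec(x) is by definition the reciprocal of cos(x), wherever cos(x) ≠ 0.
So the two sides agree for every real x for which both sides are defined.

Conclusion: Yes, this is an identity.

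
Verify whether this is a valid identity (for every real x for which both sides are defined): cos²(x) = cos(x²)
Claim: cos²(x) = cos(x²).
Test a specific point where both sides are defined: x = π.
LHS = cos²(x) ≈ 1.0000
RHS = cos(x²) ≈ -0.9027
Since 1.0000 ≠ -0.9027, the equation fails at this point, so it cannot hold for every real x for which both sides are defined.
cos²(x) means (cos x)², squaring the output; cos(x²) squares the input. These are different functions.

Conclusion: No, this is NOT an identity.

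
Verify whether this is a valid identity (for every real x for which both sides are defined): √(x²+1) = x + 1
No, this is NOT an identity.

Claim: √(x²+1) = x + 1.
Test a specific point where both sides are defined: x = -1.
LHS = √(x²+1) ≈ 1.4142
RHS = x + 1 ≈ 0.0000
Since 1.4142 ≠ 0.0000, the equation fails at this point, so it cannot hold for every real x for which both sides are defined.
(x+1)² = x² + 2x + 1 ≠ x² + 1 unless x = 0.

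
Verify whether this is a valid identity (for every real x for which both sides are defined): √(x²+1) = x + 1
No, this is NOT an identity.

Claim: √(x²+1) = x + 1.
Test a specific point where both sides are defined: x = 2.
LHS = √(x²+1) ≈ 2.2361
RHS = x + 1 ≈ 3.0000
Since 2.2361 ≠ 3.0000, the equation fails at this point, so it cannot hold for every real x for which both sides are defined.
(x+1)² = x² + 2x + 1 ≠ x² + 1 unless x = 0.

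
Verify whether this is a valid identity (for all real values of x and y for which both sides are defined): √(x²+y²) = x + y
No, this is NOT an identity.

Claim: √(x²+y²) = x + y.
Test a specific point where both sides are defined: x = 2, y = 4.
LHS = √(x²+y²) ≈ 4.4721
RHS = x + y ≈ 6.0000
Since 4.4721 ≠ 6.0000, the equation fails at this point, so it cannot hold for all real values of x and y for which both sides are defined.
(x+y)² = x² + 2xy + y², not x² + y², so the square root does not split this way.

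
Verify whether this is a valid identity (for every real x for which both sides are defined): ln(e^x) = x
Claim: ln(e^x) = x.
Reasoning: ln is the inverse of the exponential: ln(e^x) asks for the exponent p with e^p = e^x, and since e^p is one-to-one that exponent is p = x.
So the two sides agree for every real x for which both sides are defined.

Conclusion: Yes, this is an identity.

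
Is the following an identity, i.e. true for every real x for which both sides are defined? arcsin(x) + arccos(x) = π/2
Yes, this is an identity.

Claim: arcsin(x) + arccos(x) = π/2.
Reasoning: Both sides are defined for -1 ≤ x ≤ 1. Let θ = arcsin(x), so sin θ = x and θ ∈ [-π/2, π/2]. Then cos(π/2 - θ) = sin θ = x and π/2 - θ ∈ [0, π], which is exactly the range of arccos, so arccos(x) = π/2 - θ. Adding: arcsin(x) + arccos(x) = θ + (π/2 - θ) = π/2.
So the two sides agree for every real x for which both sides are defined.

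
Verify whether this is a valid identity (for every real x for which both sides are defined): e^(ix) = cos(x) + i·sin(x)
Claim: e^(ix) = cos(x) + i·sin(x).
Reasoning: Euler's formula. Expand e^(ix) = Σ (ix)^k / k!. Since i² = -1, the even-k terms are Σ (-1)^m x^(2m)/(2m)! = cos(x) and the odd-k terms are i · Σ (-1)^m x^(2m+1)/(2m+1)! = i·sin(x).
So the two sides agree for every real x for which both sides are defined.

Conclusion: Yes, this is an identity.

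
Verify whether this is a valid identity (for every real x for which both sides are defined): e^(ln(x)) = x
Yes, this is an identity.

Claim: e^(ln(x)) = x.
Reasoning: For x > 0, ln(x) is by definition the exponent p such that e^p = x. Raising e to that exponent therefore returns x: e^(ln x) = x.
So the two sides agree for every real x for which both sides are defined.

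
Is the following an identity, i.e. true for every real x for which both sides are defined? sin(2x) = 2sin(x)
Claim: sin(2x) = 2sin(x).
Test a specific point where both sides are defined: x = -π/6.
LHS = sin(2x) ≈ -0.8660
RHS = 2sin(x) ≈ -1.0000
Since -0.8660 ≠ -1.0000, the equation fails at this point, so it cannot hold for every real x for which both sides are defined.
The correct double-angle formula is sin(2x) = 2sin(x)cos(x).

Conclusion: No, this is NOT an identity.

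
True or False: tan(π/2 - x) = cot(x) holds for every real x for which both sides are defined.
True.

Claim: tan(π/2 - x) = cot(x).
Reasoning: tan(π/2 - x) = sin(π/2 - x)/cos(π/2 - x) = cos(x)/sin(x) = cot(x), using the cofunction identities sin(π/2 - x) = cos(x) and cos(π/2 - x) = sin(x).
So the two sides agree for every real x for which both sides are defined.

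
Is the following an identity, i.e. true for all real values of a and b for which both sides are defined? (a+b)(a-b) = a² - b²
Yes, this is an identity.

Claim: (a+b)(a-b) = a² - b².
Reasoning: Expand: (a+b)(a-b) = a² - ab + ba - b² = a² - b² (the cross terms cancel).
So the two sides agree for all real values of a and b for which both sides are defined.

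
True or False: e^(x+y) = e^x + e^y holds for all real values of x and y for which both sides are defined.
Claim: e^(x+y) = e^x + e^y.
Test a specific point where both sides are defined: x = 5, y = 1/2.
LHS = e^(x+y) ≈ 244.6919
RHS = e^x + e^y ≈ 150.0619
Since 244.6919 ≠ 150.0619, the equation fails at this point, so it cannot hold for all real values of x and y for which both sides are defined.
The correct rule is e^(x+y) = e^x · e^y (a product, not a sum).

Conclusion: False.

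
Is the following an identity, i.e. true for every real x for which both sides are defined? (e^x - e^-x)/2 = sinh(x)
Yes, this is an identity.

Claim: (e^x - e^-x)/2 = sinh(x).
Reasoning: This is exactly the definition of the hyperbolic sine: sinh(x) := (e^x - e^-x)/2.
So the two sides agree for every real x for which both sides are defined.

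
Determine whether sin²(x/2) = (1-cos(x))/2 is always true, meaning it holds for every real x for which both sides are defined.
Yes, this is an identity.

Claim: sin²(x/2) = (1-cos(x))/2.
Reasoning: Use cos(2θ) = 1 - 2sin²θ with θ = x/2: cos(x) = 1 - 2sin²(x/2). Solving for sin²(x/2) gives (1 - cos(x))/2.
So the two sides agree for every real x for which both sides are defined.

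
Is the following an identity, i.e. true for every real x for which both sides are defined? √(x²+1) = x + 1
No, this is NOT an identity.

Claim: √(x²+1) = x + 1.
Test a specific point where both sides are defined: x = -2.
LHS = √(x²+1) ≈ 2.2361
RHS = x + 1 ≈ -1.0000
Since 2.2361 ≠ -1.0000, the equation fails at this point, so it cannot hold for every real x for which both sides are defined.
(x+1)² = x² + 2x + 1 ≠ x² + 1 unless x = 0.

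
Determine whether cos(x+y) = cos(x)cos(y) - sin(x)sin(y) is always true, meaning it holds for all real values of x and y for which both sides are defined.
Yes, this is an identity.

Claim: cos(x+y) = cos(x)cos(y) - sin(x)sin(y).
Reasoning: By Euler's formula e^(i(x+y)) = e^(ix)·e^(iy) = (cos x + i·sin x)(cos y + i·sin y). The real part of the left side is cos(x+y); the real part of the product is cos(x)cos(y) - sin(x)sin(y) (since i·i = -1).
So the two sides agree for all real values of x and y for which both sides are defined.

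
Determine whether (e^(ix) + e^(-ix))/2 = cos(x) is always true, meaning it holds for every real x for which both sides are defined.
Yes, this is an identity.

Claim: (e^(ix) + e^(-ix))/2 = cos(x).
Reasoning: By Euler's formula e^(ix) = cos(x) + i·sin(x) and e^(-ix) = cos(x) - i·sin(x). Adding cancels the sine terms: e^(ix) + e^(-ix) = 2cos(x); divide by 2.
So the two sides agree for every real x for which both sides are defined.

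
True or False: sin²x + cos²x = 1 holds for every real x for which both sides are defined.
Claim: sin²x + cos²x = 1.
Reasoning: The point (cos x, sin x) lies on the unit circle X² + Y² = 1, so cos²x + sin²x = 1 for every real x.
So the two sides agree for every real x for which both sides are defined.

Conclusion: True.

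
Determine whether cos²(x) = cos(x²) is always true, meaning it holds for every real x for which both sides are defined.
No, this is NOT an identity.

Claim: cos²(x) = cos(x²).
Test a specific point where both sides are defined: x = 3π/4.
LHS = cos²(x) ≈ 0.5000
RHS = cos(x²) ≈ 0.7442
Since 0.5000 ≠ 0.7442, the equation fails at this point, so it cannot hold for every real x for which both sides are defined.
cos²(x) means (cos x)², squaring the output; cos(x²) squares the input. These are different functions.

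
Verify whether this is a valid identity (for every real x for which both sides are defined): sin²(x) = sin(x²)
No, this is NOT an identity.

Claim: sin²(x) = sin(x²).
Test a specific point where both sides are defined: x = π/4.
LHS = sin²(x) ≈ 0.5000
RHS = sin(x²) ≈ 0.5785
Since 0.5000 ≠ 0.5785, the equation fails at this point, so it cannot hold for every real x for which both sides are defined.
sin²(x) means (sin x)², squaring the output; sin(x²) squares the input. These are different functions.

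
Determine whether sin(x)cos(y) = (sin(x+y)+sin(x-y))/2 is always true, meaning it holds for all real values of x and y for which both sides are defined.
Yes, this is an identity.

Claim: sin(x)cos(y) = (sin(x+y)+sin(x-y))/2.
Reasoning: sin(x+y) = sin(x)cos(y) + cos(x)sin(y) and sin(x-y) = sin(x)cos(y) - cos(x)sin(y). Adding, sin(x+y) + sin(x-y) = 2sin(x)cos(y); divide by 2.
So the two sides agree for all real values of x and y for which both sides are defined.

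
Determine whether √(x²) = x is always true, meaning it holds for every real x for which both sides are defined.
Claim: √(x²) = x.
Test a specific point where both sides are defined: x = -1.
LHS = √(x²) ≈ 1.0000
RHS = x ≈ -1.0000
Since 1.0000 ≠ -1.0000, the equation fails at this point, so it cannot hold for every real x for which both sides are defined.
√(x²) = |x|, which differs from x whenever x < 0 (both sides are defined for every real x).

Conclusion: No, this is NOT an identity.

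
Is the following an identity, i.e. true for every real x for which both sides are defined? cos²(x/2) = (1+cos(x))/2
Yes, this is an identity.

Claim: cos²(x/2) = (1+cos(x))/2.
Reasoning: Use cos(2θ) = 2cos²θ - 1 with θ = x/2: cos(x) = 2cos²(x/2) - 1. Solving for cos²(x/2) gives (1 + cos(x))/2.
So the two sides agree for every real x for which both sides are defined.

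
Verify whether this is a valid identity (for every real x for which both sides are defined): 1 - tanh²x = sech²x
Claim: 1 - tanh²x = sech²x.
Reasoning: Divide cosh²x - sinh²x = 1 through by cosh²x (never zero): 1 - tanh²x = 1/cosh²x = sech²x.
So the two sides agree for every real x for which both sides are defined.

Conclusion: Yes, this is an identity.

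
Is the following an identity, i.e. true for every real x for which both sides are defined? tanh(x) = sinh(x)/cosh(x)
Claim: tanh(x) = sinh(x)/cosh(x).
Reasoning: tanh(x) is defined as sinh(x)/cosh(x) = (e^x - e^-x)/(e^x + e^-x); cosh(x) ≥ 1 is never zero, so this holds for every real x.
So the two sides agree for every real x for which both sides are defined.

Conclusion: Yes, this is an identity.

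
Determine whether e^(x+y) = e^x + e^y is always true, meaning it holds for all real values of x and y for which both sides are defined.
Claim: e^(x+y) = e^x + e^y.
Test a specific point where both sides are defined: x = 2, y = 1.
LHS = e^(x+y) ≈ 20.0855
RHS = e^x + e^y ≈ 10.1073
Since 20.0855 ≠ 10.1073, the equation fails at this point, so it cannot hold for all real values of x and y for which both sides are defined.
The correct rule is e^(x+y) = e^x · e^y (a product, not a sum).

Conclusion: No, this is NOT an identity.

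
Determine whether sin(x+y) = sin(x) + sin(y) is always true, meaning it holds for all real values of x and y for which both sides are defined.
No, this is NOT an identity.

Claim: sin(x+y) = sin(x) + sin(y).
Test a specific point where both sides are defined: x = -π/2, y = π/3.
LHS = sin(x+y) ≈ -0.5000
RHS = sin(x) + sin(y) ≈ -0.1340
Since -0.5000 ≠ -0.1340, the equation fails at this point, so it cannot hold for all real values of x and y for which both sides are defined.
The correct expansion is sin(x+y) = sin(x)cos(y) + cos(x)sin(y); sine is not additive.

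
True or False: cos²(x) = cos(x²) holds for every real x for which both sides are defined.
False.

Claim: cos²(x) = cos(x²).
Test a specific point where both sides are defined: x = π/3.
LHS = cos²(x) ≈ 0.2500
RHS = cos(x²) ≈ 0.4566
Since 0.2500 ≠ 0.4566, the equation fails at this point, so it cannot hold for every real x for which both sides are defined.
cos²(x) means (cos x)², squaring the output; cos(x²) squares the input. These are different functions.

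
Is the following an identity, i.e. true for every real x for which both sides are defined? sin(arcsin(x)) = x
Yes, this is an identity.

Claim: sin(arcsin(x)) = x.
Reasoning: For -1 ≤ x ≤ 1 (where arcsin is defined), arcsin(x) is by definition an angle whose sine equals x. Taking the sine of that angle returns x. (Note the other order, arcsin(sin x) = x, is NOT an identity.)
So the two sides agree for every real x for which both sides are defined.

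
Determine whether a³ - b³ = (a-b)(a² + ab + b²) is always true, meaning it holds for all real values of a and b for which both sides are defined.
Claim: a³ - b³ = (a-b)(a² + ab + b²).
Reasoning: Expand the right side: (a-b)(a² + ab + b²) = a³ + a²b + ab² - a²b - ab² - b³ = a³ - b³ (the middle terms cancel in pairs).
So the two sides agree for all real values of a and b for which both sides are defined.

Conclusion: Yes, this is an identity.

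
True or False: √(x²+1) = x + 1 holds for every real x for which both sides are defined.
Claim: √(x²+1) = x + 1.
Test a specific point where both sides are defined: x = -1.
LHS = √(x²+1) ≈ 1.4142
RHS = x + 1 ≈ 0.0000
Since 1.4142 ≠ 0.0000, the equation fails at this point, so it cannot hold for every real x for which both sides are defined.
(x+1)² = x² + 2x + 1 ≠ x² + 1 unless x = 0.

Conclusion: False.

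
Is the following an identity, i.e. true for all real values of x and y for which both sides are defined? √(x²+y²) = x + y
No, this is NOT an identity.

Claim: √(x²+y²) = x + y.
Test a specific point where both sides are defined: x = 4, y = -2.
LHS = √(x²+y²) ≈ 4.4721
RHS = x + y ≈ 2.0000
Since 4.4721 ≠ 2.0000, the equation fails at this point, so it cannot hold for all real values of x and y for which both sides are defined.
(x+y)² = x² + 2xy + y², not x² + y², so the square root does not split this way.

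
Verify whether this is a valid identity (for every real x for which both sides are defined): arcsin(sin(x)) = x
Claim: arcsin(sin(x)) = x.
Test a specific point where both sides are defined: x = π.
LHS = arcsin(sin(x)) ≈ 0.0000
RHS = x ≈ 3.1416
Since 0.0000 ≠ 3.1416, the equation fails at this point, so it cannot hold for every real x for which both sides are defined.
arcsin only returns values in [-π/2, π/2], so arcsin(sin(x)) = x holds only for x in that interval, not for all real x.

Conclusion: No, this is NOT an identity.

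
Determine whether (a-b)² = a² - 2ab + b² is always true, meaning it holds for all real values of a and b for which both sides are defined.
Claim: (a-b)² = a² - 2ab + b².
Reasoning: Expand: (a-b)² = (a-b)(a-b) = a·a - a·b - b·a + b·b = a² - 2ab + b².
So the two sides agree for all real values of a and b for which both sides are defined.

Conclusion: Yes, this is an identity.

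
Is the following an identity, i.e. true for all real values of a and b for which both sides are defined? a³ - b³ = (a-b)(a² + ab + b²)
Yes, this is an identity.

Claim: a³ - b³ = (a-b)(a² + ab + b²).
Reasoning: Expand the right side: (a-b)(a² + ab + b²) = a³ + a²b + ab² - a²b - ab² - b³ = a³ - b³ (the middle terms cancel in pairs).
So the two sides agree for all real values of a and b for which both sides are defined.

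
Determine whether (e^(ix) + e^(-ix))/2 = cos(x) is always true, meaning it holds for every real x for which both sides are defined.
Yes, this is an identity.

Claim: (e^(ix) + e^(-ix))/2 = cos(x).
Reasoning: By Euler's formula e^(ix) = cos(x) + i·sin(x) and e^(-ix) = cos(x) - i·sin(x). Adding cancels the sine terms: e^(ix) + e^(-ix) = 2cos(x); divide by 2.
So the two sides agree for every real x for which both sides are defined.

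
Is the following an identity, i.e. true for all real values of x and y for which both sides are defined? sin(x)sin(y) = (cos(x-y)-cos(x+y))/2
Claim: sin(x)sin(y) = (cos(x-y)-cos(x+y))/2.
Reasoning: cos(x-y) = cos(x)cos(y) + sin(x)sin(y) and cos(x+y) = cos(x)cos(y) - sin(x)sin(y). Subtracting, cos(x-y) - cos(x+y) = 2sin(x)sin(y); divide by 2.
So the two sides agree for all real values of x and y for which both sides are defined.

Conclusion: Yes, this is an identity.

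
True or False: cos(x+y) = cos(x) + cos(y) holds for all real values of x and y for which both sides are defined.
False.

Claim: cos(x+y) = cos(x) + cos(y).
Test a specific point where both sides are defined: x = -π/2, y = 2π/3.
LHS = cos(x+y) ≈ 0.8660
RHS = cos(x) + cos(y) ≈ -0.5000
Since 0.8660 ≠ -0.5000, the equation fails at this point, so it cannot hold for all real values of x and y for which both sides are defined.
The correct expansion is cos(x+y) = cos(x)cos(y) - sin(x)sin(y); cosine is not additive.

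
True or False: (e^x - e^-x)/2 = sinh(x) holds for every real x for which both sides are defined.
True.

Claim: (e^x - e^-x)/2 = sinh(x).
Reasoning: This is exactly the definition of the hyperbolic sine: sinh(x) := (e^x - e^-x)/2.
So the two sides agree for every real x for which both sides are defined.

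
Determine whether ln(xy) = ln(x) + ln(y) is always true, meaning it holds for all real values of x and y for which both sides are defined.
Claim: ln(xy) = ln(x) + ln(y).
Reasoning: Both sides are simultaneously defined only when x, y > 0. Write x = e^p, y = e^q (p = ln x, q = ln y). Then xy = e^p · e^q = e^(p+q), so ln(xy) = p + q = ln(x) + ln(y).
So the two sides agree for all real values of x and y for which both sides are defined.

Conclusion: Yes, this is an identity.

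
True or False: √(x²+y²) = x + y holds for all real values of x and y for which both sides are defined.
Claim: √(x²+y²) = x + y.
Test a specific point where both sides are defined: x = 1/2, y = 1.
LHS = √(x²+y²) ≈ 1.1180
RHS = x + y ≈ 1.5000
Since 1.1180 ≠ 1.5000, the equation fails at this point, so it cannot hold for all real values of x and y for which both sides are defined.
(x+y)² = x² + 2xy + y², not x² + y², so the square root does not split this way.

Conclusion: False.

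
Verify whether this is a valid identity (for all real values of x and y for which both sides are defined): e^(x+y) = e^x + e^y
Claim: e^(x+y) = e^x + e^y.
Test a specific point where both sides are defined: x = 3/2, y = -3.
LHS = e^(x+y) ≈ 0.2231
RHS = e^x + e^y ≈ 4.5315
Since 0.2231 ≠ 4.5315, the equation fails at this point, so it cannot hold for all real values of x and y for which both sides are defined.
The correct rule is e^(x+y) = e^x · e^y (a product, not a sum).

Conclusion: No, this is NOT an identity.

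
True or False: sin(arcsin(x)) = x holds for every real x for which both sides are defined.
Claim: sin(arcsin(x)) = x.
Reasoning: For -1 ≤ x ≤ 1 (where arcsin is defined), arcsin(x) is by definition an angle whose sine equals x. Taking the sine of that angle returns x. (Note the other order, arcsin(sin x) = x, is NOT an identity.)
So the two sides agree for every real x for which both sides are defined.

Conclusion: True.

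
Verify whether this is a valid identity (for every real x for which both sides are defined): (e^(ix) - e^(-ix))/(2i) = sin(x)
Claim: (e^(ix) - e^(-ix))/(2i) = sin(x).
Reasoning: By Euler's formula e^(ix) = cos(x) + i·sin(x) and e^(-ix) = cos(x) - i·sin(x). Subtracting cancels the cosine terms: e^(ix) - e^(-ix) = 2i·sin(x); divide by 2i.
So the two sides agree for every real x for which both sides are defined.

Conclusion: Yes, this is an identity.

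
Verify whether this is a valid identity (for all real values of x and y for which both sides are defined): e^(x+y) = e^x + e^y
Claim: e^(x+y) = e^x + e^y.
Test a specific point where both sides are defined: x = 2, y = 2.
LHS = e^(x+y) ≈ 54.5982
RHS = e^x + e^y ≈ 14.7781
Since 54.5982 ≠ 14.7781, the equation fails at this point, so it cannot hold for all real values of x and y for which both sides are defined.
The correct rule is e^(x+y) = e^x · e^y (a product, not a sum).

Conclusion: No, this is NOT an identity.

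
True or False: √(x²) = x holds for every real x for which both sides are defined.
Claim: √(x²) = x.
Test a specific point where both sides are defined: x = -1.
LHS = √(x²) ≈ 1.0000
RHS = x ≈ -1.0000
Since 1.0000 ≠ -1.0000, the equation fails at this point, so it cannot hold for every real x for which both sides are defined.
√(x²) = |x|, which differs from x whenever x < 0 (both sides are defined for every real x).

Conclusion: False.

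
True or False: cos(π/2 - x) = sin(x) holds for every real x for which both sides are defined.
Claim: cos(π/2 - x) = sin(x).
Reasoning: Use cos(u - v) = cos(u)cos(v) + sin(u)sin(v) with u = π/2, v = x: cos(π/2)cos(x) + sin(π/2)sin(x) = 0·cos(x) + 1·sin(x) = sin(x).
So the two sides agree for every real x for which both sides are defined.

Conclusion: True.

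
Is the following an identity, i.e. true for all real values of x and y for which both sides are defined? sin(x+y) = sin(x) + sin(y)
No, this is NOT an identity.

Claim: sin(x+y) = sin(x) + sin(y).
Test a specific point where both sides are defined: x = 2π/3, y = -π/4.
LHS = sin(x+y) ≈ 0.9659
RHS = sin(x) + sin(y) ≈ 0.1589
Since 0.9659 ≠ 0.1589, the equation fails at this point, so it cannot hold for all real values of x and y for which both sides are defined.
The correct expansion is sin(x+y) = sin(x)cos(y) + cos(x)sin(y); sine is not additive.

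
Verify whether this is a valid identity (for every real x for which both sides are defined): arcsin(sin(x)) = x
No, this is NOT an identity.

Claim: arcsin(sin(x)) = x.
Test a specific point where both sides are defined: x = π.
LHS = arcsin(sin(x)) ≈ 0.0000
RHS = x ≈ 3.1416
Since 0.0000 ≠ 3.1416, the equation fails at this point, so it cannot hold for every real x for which both sides are defined.
arcsin only returns values in [-π/2, π/2], so arcsin(sin(x)) = x holds only for x in that interval, not for all real x.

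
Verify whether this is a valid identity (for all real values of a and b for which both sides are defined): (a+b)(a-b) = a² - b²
Claim: (a+b)(a-b) = a² - b².
Reasoning: Expand: (a+b)(a-b) = a² - ab + ba - b² = a² - b² (the cross terms cancel).
So the two sides agree for all real values of a and b for which both sides are defined.

Conclusion: Yes, this is an identity.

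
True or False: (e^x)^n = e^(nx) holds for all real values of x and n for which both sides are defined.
Claim: (e^x)^n = e^(nx).
Reasoning: e^x is a positive real number, and for a positive base B and real exponent n, B^n = e^(n·ln B). With B = e^x, ln B = x, so (e^x)^n = e^(n·x).
So the two sides agree for all real values of x and n for which both sides are defined.

Conclusion: True.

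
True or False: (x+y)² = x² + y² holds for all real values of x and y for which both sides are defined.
False.

Claim: (x+y)² = x² + y².
Test a specific point where both sides are defined: x = 5, y = 5.
LHS = (x+y)² ≈ 100.0000
RHS = x² + y² ≈ 50.0000
Since 100.0000 ≠ 50.0000, the equation fails at this point, so it cannot hold for all real values of x and y for which both sides are defined.
The correct expansion is (x+y)² = x² + 2xy + y²; the cross term 2xy is missing.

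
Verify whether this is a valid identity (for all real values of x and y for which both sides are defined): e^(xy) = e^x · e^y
Claim: e^(xy) = e^x · e^y.
Test a specific point where both sides are defined: x = 1, y = 1/2.
LHS = e^(xy) ≈ 1.6487
RHS = e^x · e^y ≈ 4.4817
Since 1.6487 ≠ 4.4817, the equation fails at this point, so it cannot hold for all real values of x and y for which both sides are defined.
e^x · e^y = e^(x+y), not e^(xy).

Conclusion: No, this is NOT an identity.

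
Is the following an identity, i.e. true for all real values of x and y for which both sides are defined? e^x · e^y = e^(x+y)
Claim: e^x · e^y = e^(x+y).
Reasoning: This is the law of exponents for a common base: multiplying powers adds exponents. E.g. from the series, (Σ x^j/j!)(Σ y^k/k!) = Σ_m (Σ_{j+k=m} x^j y^k/(j!k!)) = Σ_m (x+y)^m/m! by the binomial theorem.
So the two sides agree for all real values of x and y for which both sides are defined.

Conclusion: Yes, this is an identity.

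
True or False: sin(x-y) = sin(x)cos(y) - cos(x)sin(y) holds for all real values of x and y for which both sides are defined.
True.

Claim: sin(x-y) = sin(x)cos(y) - cos(x)sin(y).
Reasoning: Replace y by -y in sin(x+y) = sin(x)cos(y) + cos(x)sin(y) and use cos(-y) = cos(y), sin(-y) = -sin(y): sin(x-y) = sin(x)cos(y) - cos(x)sin(y).
So the two sides agree for all real values of x and y for which both sides are defined.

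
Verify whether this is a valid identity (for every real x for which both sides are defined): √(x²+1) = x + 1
Claim: √(x²+1) = x + 1.
Test a specific point where both sides are defined: x = 3/2.
LHS = √(x²+1) ≈ 1.8028
RHS = x + 1 ≈ 2.5000
Since 1.8028 ≠ 2.5000, the equation fails at this point, so it cannot hold for every real x for which both sides are defined.
(x+1)² = x² + 2x + 1 ≠ x² + 1 unless x = 0.

Conclusion: No, this is NOT an identity.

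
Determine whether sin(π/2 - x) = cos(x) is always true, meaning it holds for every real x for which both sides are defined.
Claim: sin(π/2 - x) = cos(x).
Reasoning: Use sin(u - v) = sin(u)cos(v) - cos(u)sin(v) with u = π/2, v = x: sin(π/2)cos(x) - cos(π/2)sin(x) = 1·cos(x) - 0·sin(x) = cos(x).
So the two sides agree for every real x for which both sides are defined.

Conclusion: Yes, this is an identity.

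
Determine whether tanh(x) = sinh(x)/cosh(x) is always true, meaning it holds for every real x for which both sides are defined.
Yes, this is an identity.

Claim: tanh(x) = sinh(x)/cosh(x).
Reasoning: tanh(x) is defined as sinh(x)/cosh(x) = (e^x - e^-x)/(e^x + e^-x); cosh(x) ≥ 1 is never zero, so this holds for every real x.
So the two sides agree for every real x for which both sides are defined.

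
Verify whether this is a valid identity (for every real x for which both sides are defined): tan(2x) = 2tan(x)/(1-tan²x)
Claim: tan(2x) = 2tan(x)/(1-tan²x).
Reasoning: tan(2x) = sin(2x)/cos(2x) = 2sin(x)cos(x) / (cos²x - sin²x). Divide numerator and denominator by cos²x: 2tan(x) / (1 - tan²x).
So the two sides agree for every real x for which both sides are defined.

Conclusion: Yes, this is an identity.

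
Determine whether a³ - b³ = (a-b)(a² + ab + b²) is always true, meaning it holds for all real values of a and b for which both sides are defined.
Claim: a³ - b³ = (a-b)(a² + ab + b²).
Reasoning: Expand the right side: (a-b)(a² + ab + b²) = a³ + a²b + ab² - a²b - ab² - b³ = a³ - b³ (the middle terms cancel in pairs).
So the two sides agree for all real values of a and b for which both sides are defined.

Conclusion: Yes, this is an identity.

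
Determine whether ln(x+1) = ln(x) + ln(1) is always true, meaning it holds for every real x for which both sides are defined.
No, this is NOT an identity.

Claim: ln(x+1) = ln(x) + ln(1).
Test a specific point where both sides are defined: x = 5.
LHS = ln(x+1) ≈ 1.7918
RHS = ln(x) + ln(1) ≈ 1.6094
Since 1.7918 ≠ 1.6094, the equation fails at this point, so it cannot hold for every real x for which both sides are defined.
ln(1) = 0, so the right side is just ln(x), which differs from ln(x+1).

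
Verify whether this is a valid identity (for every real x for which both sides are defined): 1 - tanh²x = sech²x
Yes, this is an identity.

Claim: 1 - tanh²x = sech²x.
Reasoning: Divide cosh²x - sinh²x = 1 through by cosh²x (never zero): 1 - tanh²x = 1/cosh²x = sech²x.
So the two sides agree for every real x for which both sides are defined.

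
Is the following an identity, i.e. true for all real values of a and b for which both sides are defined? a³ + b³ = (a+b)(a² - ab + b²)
Claim: a³ + b³ = (a+b)(a² - ab + b²).
Reasoning: Expand the right side: (a+b)(a² - ab + b²) = a³ - a²b + ab² + a²b - ab² + b³ = a³ + b³ (the middle terms cancel in pairs).
So the two sides agree for all real values of a and b for which both sides are defined.

Conclusion: Yes, this is an identity.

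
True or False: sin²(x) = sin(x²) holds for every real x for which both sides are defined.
Claim: sin²(x) = sin(x²).
Test a specific point where both sides are defined: x = π/3.
LHS = sin²(x) ≈ 0.7500
RHS = sin(x²) ≈ 0.8897
Since 0.7500 ≠ 0.8897, the equation fails at this point, so it cannot hold for every real x for which both sides are defined.
sin²(x) means (sin x)², squaring the output; sin(x²) squares the input. These are different functions.

Conclusion: False.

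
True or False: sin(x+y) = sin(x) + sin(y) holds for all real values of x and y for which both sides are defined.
Claim: sin(x+y) = sin(x) + sin(y).
Test a specific point where both sides are defined: x = π/4, y = π.
LHS = sin(x+y) ≈ -0.7071
RHS = sin(x) + sin(y) ≈ 0.7071
Since -0.7071 ≠ 0.7071, the equation fails at this point, so it cannot hold for all real values of x and y for which both sides are defined.
The correct expansion is sin(x+y) = sin(x)cos(y) + cos(x)sin(y); sine is not additive.

Conclusion: False.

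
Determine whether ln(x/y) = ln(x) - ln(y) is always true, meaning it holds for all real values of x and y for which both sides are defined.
Yes, this is an identity.

Claim: ln(x/y) = ln(x) - ln(y).
Reasoning: Both sides are simultaneously defined only when x, y > 0. Write x = e^p, y = e^q. Then x/y = e^(p-q), so ln(x/y) = p - q = ln(x) - ln(y).
So the two sides agree for all real values of x and y for which both sides are defined.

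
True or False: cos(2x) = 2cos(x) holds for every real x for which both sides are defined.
Claim: cos(2x) = 2cos(x).
Test a specific point where both sides are defined: x = 3π/4.
LHS = cos(2x) ≈ 0.0000
RHS = 2cos(x) ≈ -1.4142
Since 0.0000 ≠ -1.4142, the equation fails at this point, so it cannot hold for every real x for which both sides are defined.
The correct double-angle formula is cos(2x) = cos²x - sin²x.

Conclusion: False.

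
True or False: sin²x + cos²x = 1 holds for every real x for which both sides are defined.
True.

Claim: sin²x + cos²x = 1.
Reasoning: The point (cos x, sin x) lies on the unit circle X² + Y² = 1, so cos²x + sin²x = 1 for every real x.
So the two sides agree for every real x for which both sides are defined.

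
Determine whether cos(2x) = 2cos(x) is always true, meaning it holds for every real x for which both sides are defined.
Claim: cos(2x) = 2cos(x).
Test a specific point where both sides are defined: x = π.
LHS = cos(2x) ≈ 1.0000
RHS = 2cos(x) ≈ -2.0000
Since 1.0000 ≠ -2.0000, the equation fails at this point, so it cannot hold for every real x for which both sides are defined.
The correct double-angle formula is cos(2x) = cos²x - sin²x.

Conclusion: No, this is NOT an identity.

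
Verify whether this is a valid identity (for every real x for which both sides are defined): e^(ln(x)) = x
Claim: e^(ln(x)) = x.
Reasoning: For x > 0, ln(x) is by definition the exponent p such that e^p = x. Raising e to that exponent therefore returns x: e^(ln x) = x.
So the two sides agree for every real x for which both sides are defined.

Conclusion: Yes, this is an identity.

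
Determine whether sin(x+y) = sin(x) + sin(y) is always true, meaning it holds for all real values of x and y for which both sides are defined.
Claim: sin(x+y) = sin(x) + sin(y).
Test a specific point where both sides are defined: x = π/3, y = 3π/4.
LHS = sin(x+y) ≈ -0.2588
RHS = sin(x) + sin(y) ≈ 1.5731
Since -0.2588 ≠ 1.5731, the equation fails at this point, so it cannot hold for all real values of x and y for which both sides are defined.
The correct expansion is sin(x+y) = sin(x)cos(y) + cos(x)sin(y); sine is not additive.

Conclusion: No, this is NOT an identity.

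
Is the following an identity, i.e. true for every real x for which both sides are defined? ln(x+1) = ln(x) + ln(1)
Claim: ln(x+1) = ln(x) + ln(1).
Test a specific point where both sides are defined: x = 5.
LHS = ln(x+1) ≈ 1.7918
RHS = ln(x) + ln(1) ≈ 1.6094
Since 1.7918 ≠ 1.6094, the equation fails at this point, so it cannot hold for every real x for which both sides are defined.
ln(1) = 0, so the right side is just ln(x), which differs from ln(x+1).

Conclusion: No, this is NOT an identity.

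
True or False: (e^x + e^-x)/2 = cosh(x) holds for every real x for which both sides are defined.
True.

Claim: (e^x + e^-x)/2 = cosh(x).
Reasoning: This is exactly the definition of the hyperbolic cosine: cosh(x) := (e^x + e^-x)/2.
So the two sides agree for every real x for which both sides are defined.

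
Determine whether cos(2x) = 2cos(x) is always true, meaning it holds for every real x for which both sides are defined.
No, this is NOT an identity.

Claim: cos(2x) = 2cos(x).
Test a specific point where both sides are defined: x = -π/2.
LHS = cos(2x) ≈ -1.0000
RHS = 2cos(x) ≈ 0.0000
Since -1.0000 ≠ 0.0000, the equation fails at this point, so it cannot hold for every real x for which both sides are defined.
The correct double-angle formula is cos(2x) = cos²x - sin²x.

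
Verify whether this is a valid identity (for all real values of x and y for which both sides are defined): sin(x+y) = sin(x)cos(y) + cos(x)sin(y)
Claim: sin(x+y) = sin(x)cos(y) + cos(x)sin(y).
Reasoning: By Euler's formula e^(i(x+y)) = e^(ix)·e^(iy) = (cos x + i·sin x)(cos y + i·sin y). The imaginary part of the left side is sin(x+y); the imaginary part of the product is sin(x)cos(y) + cos(x)sin(y).
So the two sides agree for all real values of x and y for which both sides are defined.

Conclusion: Yes, this is an identity.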